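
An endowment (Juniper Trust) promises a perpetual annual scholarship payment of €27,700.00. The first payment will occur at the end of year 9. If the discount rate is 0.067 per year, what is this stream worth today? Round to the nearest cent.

€246087.53

Value at end of year 8: C / r = €27,700.00 / 0.067 = €413,432.8358
Discount to today: PV = €413,432.8358 / (1 + 0.067)^8 = €413,432.8358 / 1.680023 = €246,087.53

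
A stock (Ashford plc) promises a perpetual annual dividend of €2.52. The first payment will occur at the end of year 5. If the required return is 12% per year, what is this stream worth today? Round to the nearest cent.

Value at end of year 4: C / r = €2.52 / 0.12 = €21.0000
Discount to today: PV = €21.0000 / (1 + 0.12)^4 = €21.0000 / 1.573519 = €13.35

€13.35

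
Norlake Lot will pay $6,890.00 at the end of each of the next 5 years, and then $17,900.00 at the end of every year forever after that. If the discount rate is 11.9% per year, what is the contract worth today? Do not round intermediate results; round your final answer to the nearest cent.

PV of 5-year annuity: $6,890.00 × [1 − (1+0.119)^−5] / 0.119 = 24898.56029
Perpetuity value at year 5: $17,900.00 / 0.119 = 150420.16807
PV of perpetuity: 150420.16807 / (1+0.119)^5 = 85734.50346
Total PV = 24898.56029 + 85734.50346 = 110633.06375

$110633.06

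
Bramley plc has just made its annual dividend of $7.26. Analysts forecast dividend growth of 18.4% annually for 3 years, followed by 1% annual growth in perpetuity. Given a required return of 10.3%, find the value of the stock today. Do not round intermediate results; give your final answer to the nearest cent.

$122.66

D_1 = 8.59584
D_2 = 10.17747
D_3 = 12.05013
Terminal value at year 3: TV = D_3×(1+g_2)/(r−g_2) = 12.17063/0.093 = 130.86700
P_0 = D_1/(1+r)^1 + D_2/(1+r)^2 + D_3/(1+r)^3 + TV/(1+r)^3
    = 7.79315 + 8.36544 + 8.97977 + 97.52223 = 122.66059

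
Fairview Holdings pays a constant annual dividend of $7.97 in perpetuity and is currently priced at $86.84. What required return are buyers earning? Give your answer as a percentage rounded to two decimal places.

9.18%

P = C/r ⇒ r = C/P = $7.97/$86.84 = 0.091778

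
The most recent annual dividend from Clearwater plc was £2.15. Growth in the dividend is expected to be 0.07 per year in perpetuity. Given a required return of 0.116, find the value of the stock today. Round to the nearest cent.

D₁ = D₀ × (1 + g) = £2.15 × 1.07 = £2.3005
Growing perpetuity: P = D₁ / (r − g) = £2.3005 / (0.116 − 0.07) = £50.01

£50.01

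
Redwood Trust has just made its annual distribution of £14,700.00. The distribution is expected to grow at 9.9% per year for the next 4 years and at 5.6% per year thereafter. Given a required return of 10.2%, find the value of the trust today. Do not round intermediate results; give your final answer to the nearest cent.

D_1 = 16155.30000
D_2 = 17754.67470
D_3 = 19512.38750
D_4 = 21444.11386
Terminal value at year 4: TV = D_4×(1+g_2)/(r−g_2) = 22644.98423/0.046 = 492282.26594
P_0 = D_1/(1+r)^1 + D_2/(1+r)^2 + D_3/(1+r)^3 + D_4/(1+r)^4 + TV/(1+r)^4
    = 14659.98185 + 14620.07264 + 14580.27208 + 14540.57987 + 333801.13796 = 392202.04441

£392202.04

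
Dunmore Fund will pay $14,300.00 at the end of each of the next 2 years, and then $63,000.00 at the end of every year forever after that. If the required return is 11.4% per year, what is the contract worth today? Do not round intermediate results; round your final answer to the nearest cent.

PV of 2-year annuity: $14,300.00 × [1 − (1+0.114)^−2] / 0.114 = 24359.62727
Perpetuity value at year 2: $63,000.00 / 0.114 = 552631.57895
PV of perpetuity: 552631.57895 / (1+0.114)^2 = 445312.94134
Total PV = 24359.62727 + 445312.94134 = 469672.56860

$469672.57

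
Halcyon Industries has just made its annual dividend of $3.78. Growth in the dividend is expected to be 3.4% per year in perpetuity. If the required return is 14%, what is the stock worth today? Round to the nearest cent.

$36.87

D₁ = D₀ × (1 + g) = $3.78 × 1.034 = $3.9085
Growing perpetuity: P = D₁ / (r − g) = $3.9085 / (0.14 − 0.034) = $36.87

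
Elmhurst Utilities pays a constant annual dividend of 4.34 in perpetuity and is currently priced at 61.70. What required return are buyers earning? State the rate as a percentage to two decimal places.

7.03%

P = C/r ⇒ r = C/P = 4.34/61.70 = 0.070340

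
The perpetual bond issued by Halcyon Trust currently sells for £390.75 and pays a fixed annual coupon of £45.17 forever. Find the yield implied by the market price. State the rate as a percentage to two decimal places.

P = C/r ⇒ r = C/P = £45.17/£390.75 = 0.115598

11.56%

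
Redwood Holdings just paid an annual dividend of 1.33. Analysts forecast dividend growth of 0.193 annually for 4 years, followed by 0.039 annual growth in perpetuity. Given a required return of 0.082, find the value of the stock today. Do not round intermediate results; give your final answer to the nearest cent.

D_1 = 1.58669
D_2 = 1.89292
D_3 = 2.25825
D_4 = 2.69410
Terminal value at year 4: TV = D_4×(1+g_2)/(r−g_2) = 2.79917/0.043 = 65.09693
P_0 = D_1/(1+r)^1 + D_2/(1+r)^2 + D_3/(1+r)^3 + D_4/(1+r)^4 + TV/(1+r)^4
    = 1.46644 + 1.61688 + 1.78275 + 1.96564 + 47.49539 = 54.32711

54.33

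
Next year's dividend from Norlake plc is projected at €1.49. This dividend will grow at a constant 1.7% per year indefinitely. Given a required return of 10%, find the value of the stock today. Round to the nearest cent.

Growing perpetuity: P = D₁ / (r − g) = €1.4900 / (0.1 − 0.017) = €17.95

€17.95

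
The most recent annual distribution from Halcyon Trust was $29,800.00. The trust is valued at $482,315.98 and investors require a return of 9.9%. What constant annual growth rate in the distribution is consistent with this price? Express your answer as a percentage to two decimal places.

3.50%

P = D₀(1+g)/(r−g) ⇒ P(r−g) = D₀(1+g) ⇒ g(P+D₀) = P·r − D₀
g = (P·r − D₀)/(P + D₀) = ($482,315.98×0.099 − $29,800.00) / ($482,315.98 + $29,800.00) = 0.035049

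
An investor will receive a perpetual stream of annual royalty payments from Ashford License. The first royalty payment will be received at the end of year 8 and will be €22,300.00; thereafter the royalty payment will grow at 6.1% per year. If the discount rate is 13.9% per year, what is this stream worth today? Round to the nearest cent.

Value at end of year 7: C₁ / (r − g) = €22,300.00 / (0.139 − 0.061) = €285,897.4359
Discount to today: PV = €285,897.4359 / (1 + 0.139)^7 = €285,897.4359 / 2.486944 = €114,959.32

€114959.32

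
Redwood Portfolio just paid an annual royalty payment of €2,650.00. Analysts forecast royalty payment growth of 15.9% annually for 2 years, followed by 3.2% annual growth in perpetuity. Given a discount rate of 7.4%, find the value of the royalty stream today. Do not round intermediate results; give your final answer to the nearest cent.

D_1 = 3071.35000
D_2 = 3559.69465
Terminal value at year 2: TV = D_2×(1+g_2)/(r−g_2) = 3673.60488/0.042 = 87466.78283
P_0 = D_1/(1+r)^1 + D_2/(1+r)^2 + TV/(1+r)^2
    = 2859.72998 + 3086.05870 + 75828.87102 = 81774.65971

€81774.66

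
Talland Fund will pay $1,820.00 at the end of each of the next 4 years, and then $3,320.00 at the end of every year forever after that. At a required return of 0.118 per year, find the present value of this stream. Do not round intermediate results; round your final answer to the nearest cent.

$23560.31

PV of 4-year annuity: $1,820.00 × [1 − (1+0.118)^−4] / 0.118 = 5551.34193
Perpetuity value at year 4: $3,320.00 / 0.118 = 28135.59322
PV of perpetuity: 28135.59322 / (1+0.118)^4 = 18008.96949
Total PV = 5551.34193 + 18008.96949 = 23560.31141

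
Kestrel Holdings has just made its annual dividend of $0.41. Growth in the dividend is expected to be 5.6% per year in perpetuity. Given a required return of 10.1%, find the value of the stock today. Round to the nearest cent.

$9.62

D₁ = D₀ × (1 + g) = $0.41 × 1.056 = $0.4330
Growing perpetuity: P = D₁ / (r − g) = $0.4330 / (0.101 − 0.056) = $9.62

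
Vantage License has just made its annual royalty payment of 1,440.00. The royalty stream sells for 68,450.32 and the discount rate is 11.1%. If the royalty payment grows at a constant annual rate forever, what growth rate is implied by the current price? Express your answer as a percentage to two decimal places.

8.81%

P = D₀(1+g)/(r−g) ⇒ P(r−g) = D₀(1+g) ⇒ g(P+D₀) = P·r − D₀
g = (P·r − D₀)/(P + D₀) = (68,450.32×0.111 − 1,440.00) / (68,450.32 + 1,440.00) = 0.088109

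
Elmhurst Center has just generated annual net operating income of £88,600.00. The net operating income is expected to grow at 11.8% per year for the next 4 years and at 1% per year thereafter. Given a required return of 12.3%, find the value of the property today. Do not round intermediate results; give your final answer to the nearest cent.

D_1 = 99054.80000
D_2 = 110743.26640
D_3 = 123810.97184
D_4 = 138420.66651
Terminal value at year 4: TV = D_4×(1+g_2)/(r−g_2) = 139804.87318/0.113 = 1237211.26705
P_0 = D_1/(1+r)^1 + D_2/(1+r)^2 + D_3/(1+r)^3 + D_4/(1+r)^4 + TV/(1+r)^4
    = 88205.52093 + 87812.79821 + 87421.82405 + 87032.59064 + 777901.91630 = 1128374.65013

£1128374.65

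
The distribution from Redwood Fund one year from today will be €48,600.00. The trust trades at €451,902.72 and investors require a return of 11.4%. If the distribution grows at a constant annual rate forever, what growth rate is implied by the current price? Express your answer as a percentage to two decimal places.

P = D₁/(r−g) ⇒ g = r − D₁/P = 0.114 − €48,600.00/€451,902.72 = 0.006455

0.65%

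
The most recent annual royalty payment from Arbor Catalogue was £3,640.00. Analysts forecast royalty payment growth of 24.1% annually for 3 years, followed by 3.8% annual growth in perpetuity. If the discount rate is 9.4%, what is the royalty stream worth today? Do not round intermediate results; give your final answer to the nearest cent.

D_1 = 4517.24000
D_2 = 5605.89484
D_3 = 6956.91550
Terminal value at year 3: TV = D_3×(1+g_2)/(r−g_2) = 7221.27829/0.056 = 128951.39795
P_0 = D_1/(1+r)^1 + D_2/(1+r)^2 + D_3/(1+r)^3 + TV/(1+r)^3
    = 4129.10420 + 4683.92899 + 5313.30519 + 98485.90695 = 112612.24534

£112612.25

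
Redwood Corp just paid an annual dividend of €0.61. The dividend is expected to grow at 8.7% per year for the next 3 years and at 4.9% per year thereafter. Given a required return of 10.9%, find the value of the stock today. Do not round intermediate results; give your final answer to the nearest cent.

D_1 = 0.66307
D_2 = 0.72076
D_3 = 0.78346
Terminal value at year 3: TV = D_3×(1+g_2)/(r−g_2) = 0.82185/0.06 = 13.69754
P_0 = D_1/(1+r)^1 + D_2/(1+r)^2 + D_3/(1+r)^3 + TV/(1+r)^3
    = 0.59790 + 0.58604 + 0.57441 + 10.04264 = 11.80099

€11.80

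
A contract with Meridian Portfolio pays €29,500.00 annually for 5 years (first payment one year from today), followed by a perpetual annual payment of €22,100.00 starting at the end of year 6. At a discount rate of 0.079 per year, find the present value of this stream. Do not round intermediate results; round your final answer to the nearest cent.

PV of 5-year annuity: €29,500.00 × [1 − (1+0.079)^−5] / 0.079 = 118096.03689
Perpetuity value at year 5: €22,100.00 / 0.079 = 279746.83544
PV of perpetuity: 279746.83544 / (1+0.079)^5 = 191274.88916
Total PV = 118096.03689 + 191274.88916 = 309370.92605

€309370.93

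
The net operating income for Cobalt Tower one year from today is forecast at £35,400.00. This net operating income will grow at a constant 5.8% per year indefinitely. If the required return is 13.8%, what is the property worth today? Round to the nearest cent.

£442500.00

Growing perpetuity: P = D₁ / (r − g) = £35,400.0000 / (0.138 − 0.058) = £442,500.00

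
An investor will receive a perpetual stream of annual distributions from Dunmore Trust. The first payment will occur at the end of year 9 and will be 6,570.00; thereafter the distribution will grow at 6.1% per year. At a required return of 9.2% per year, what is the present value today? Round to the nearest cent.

Value at end of year 8: C₁ / (r − g) = 6,570.00 / (0.092 − 0.061) = 211,935.4839
Discount to today: PV = 211,935.4839 / (1 + 0.092)^8 = 211,935.4839 / 2.022000 = 104,814.79

104814.79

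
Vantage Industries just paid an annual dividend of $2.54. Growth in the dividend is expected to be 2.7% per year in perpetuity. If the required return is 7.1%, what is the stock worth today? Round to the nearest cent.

$59.29

D₁ = D₀ × (1 + g) = $2.54 × 1.027 = $2.6086
Growing perpetuity: P = D₁ / (r − g) = $2.6086 / (0.071 − 0.027) = $59.29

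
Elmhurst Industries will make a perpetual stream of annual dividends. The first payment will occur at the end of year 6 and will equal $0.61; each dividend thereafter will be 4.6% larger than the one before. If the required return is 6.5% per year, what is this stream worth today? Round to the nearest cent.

Value at end of year 5: C₁ / (r − g) = $0.61 / (0.065 − 0.046) = $32.1053
Discount to today: PV = $32.1053 / (1 + 0.065)^5 = $32.1053 / 1.370087 = $23.43

$23.43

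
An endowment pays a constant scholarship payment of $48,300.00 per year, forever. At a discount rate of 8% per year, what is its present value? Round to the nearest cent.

$603750.00

Level perpetuity: PV = C / r = $48,300.00 / 0.08 = $603,750.00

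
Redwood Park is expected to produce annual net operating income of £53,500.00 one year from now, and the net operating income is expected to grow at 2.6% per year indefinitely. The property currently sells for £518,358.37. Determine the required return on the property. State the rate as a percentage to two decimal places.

P = D₁/(r − g) ⇒ r = D₁/P + g = £53,500.0000/£518,358.37 + 0.026 = 0.103210 + 0.026 = 0.129210

12.92%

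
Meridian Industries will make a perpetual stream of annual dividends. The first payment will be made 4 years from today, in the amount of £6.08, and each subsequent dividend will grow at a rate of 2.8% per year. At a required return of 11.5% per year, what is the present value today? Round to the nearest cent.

Value at end of year 3: C₁ / (r − g) = £6.08 / (0.115 − 0.028) = £69.8851
Discount to today: PV = £69.8851 / (1 + 0.115)^3 = £69.8851 / 1.386196 = £50.41

£50.41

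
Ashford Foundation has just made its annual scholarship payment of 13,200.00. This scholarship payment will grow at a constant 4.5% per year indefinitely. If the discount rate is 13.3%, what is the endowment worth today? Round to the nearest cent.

156750.00

D₁ = D₀ × (1 + g) = 13,200.00 × 1.045 = 13,794.0000
Growing perpetuity: P = D₁ / (r − g) = 13,794.0000 / (0.133 − 0.045) = 156,750.00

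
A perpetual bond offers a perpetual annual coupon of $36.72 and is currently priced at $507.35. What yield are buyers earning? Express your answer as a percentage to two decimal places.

P = C/r ⇒ r = C/P = $36.72/$507.35 = 0.072376

7.24%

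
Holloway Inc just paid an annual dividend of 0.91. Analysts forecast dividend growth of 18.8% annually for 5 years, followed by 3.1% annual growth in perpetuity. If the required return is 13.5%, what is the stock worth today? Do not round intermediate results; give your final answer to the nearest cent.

16.56

D_1 = 1.08108
D_2 = 1.28432
D_3 = 1.52578
D_4 = 1.81262
D_5 = 2.15339
Terminal value at year 5: TV = D_5×(1+g_2)/(r−g_2) = 2.22015/0.104 = 21.34759
P_0 = D_1/(1+r)^1 + D_2/(1+r)^2 + D_3/(1+r)^3 + D_4/(1+r)^4 + D_5/(1+r)^5 + TV/(1+r)^5
    = 0.95249 + 0.99697 + 1.04353 + 1.09225 + 1.14326 + 11.33365 = 16.56215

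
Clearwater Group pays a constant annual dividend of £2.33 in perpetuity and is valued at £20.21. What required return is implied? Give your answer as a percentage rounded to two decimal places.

P = C/r ⇒ r = C/P = £2.33/£20.21 = 0.115289

11.53%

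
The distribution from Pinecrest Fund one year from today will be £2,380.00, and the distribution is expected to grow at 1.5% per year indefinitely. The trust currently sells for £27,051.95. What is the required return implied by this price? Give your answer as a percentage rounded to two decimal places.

P = D₁/(r − g) ⇒ r = D₁/P + g = £2,380.0000/£27,051.95 + 0.015 = 0.087979 + 0.015 = 0.102979

10.30%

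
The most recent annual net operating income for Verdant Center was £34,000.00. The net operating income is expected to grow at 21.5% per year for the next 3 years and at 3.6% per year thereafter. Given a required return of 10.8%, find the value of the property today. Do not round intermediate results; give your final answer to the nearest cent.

£768082.49

D_1 = 41310.00000
D_2 = 50191.65000
D_3 = 60982.85475
Terminal value at year 3: TV = D_3×(1+g_2)/(r−g_2) = 63178.23752/0.072 = 877475.52112
P_0 = D_1/(1+r)^1 + D_2/(1+r)^2 + D_3/(1+r)^3 + TV/(1+r)^3
    = 37283.39350 + 40883.86562 + 44832.03676 + 645083.19555 = 768082.49142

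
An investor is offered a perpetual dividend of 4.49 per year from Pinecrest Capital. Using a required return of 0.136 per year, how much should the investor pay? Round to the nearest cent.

Level perpetuity: PV = C / r = 4.49 / 0.136 = 33.01

33.01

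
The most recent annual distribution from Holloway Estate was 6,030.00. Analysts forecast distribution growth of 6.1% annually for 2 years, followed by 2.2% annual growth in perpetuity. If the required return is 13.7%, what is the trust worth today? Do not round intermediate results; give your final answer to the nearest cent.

57541.57

D_1 = 6397.83000
D_2 = 6788.09763
Terminal value at year 2: TV = D_2×(1+g_2)/(r−g_2) = 6937.43578/0.115 = 60325.52850
P_0 = D_1/(1+r)^1 + D_2/(1+r)^2 + TV/(1+r)^2
    = 5626.93931 + 5250.82024 + 46663.81117 = 57541.57072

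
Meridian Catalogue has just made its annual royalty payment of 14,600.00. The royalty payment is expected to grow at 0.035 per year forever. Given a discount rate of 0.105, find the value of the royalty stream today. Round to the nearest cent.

215871.43

D₁ = D₀ × (1 + g) = 14,600.00 × 1.035 = 15,111.0000
Growing perpetuity: P = D₁ / (r − g) = 15,111.0000 / (0.105 − 0.035) = 215,871.43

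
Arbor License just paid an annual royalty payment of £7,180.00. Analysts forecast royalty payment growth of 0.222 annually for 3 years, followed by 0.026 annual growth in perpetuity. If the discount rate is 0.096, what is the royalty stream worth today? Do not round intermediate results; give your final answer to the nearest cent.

£172749.67

D_1 = 8773.96000
D_2 = 10721.77912
D_3 = 13102.01408
Terminal value at year 3: TV = D_3×(1+g_2)/(r−g_2) = 13442.66645/0.07 = 192038.09215
P_0 = D_1/(1+r)^1 + D_2/(1+r)^2 + D_3/(1+r)^3 + TV/(1+r)^3
    = 8005.43796 + 8925.77115 + 9951.90908 + 145866.55303 = 172749.67122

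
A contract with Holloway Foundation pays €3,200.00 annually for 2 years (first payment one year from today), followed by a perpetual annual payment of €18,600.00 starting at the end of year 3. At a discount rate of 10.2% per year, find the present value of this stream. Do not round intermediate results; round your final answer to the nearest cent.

€155697.23

PV of 2-year annuity: €3,200.00 × [1 − (1+0.102)^−2] / 0.102 = 5538.84869
Perpetuity value at year 2: €18,600.00 / 0.102 = 182352.94118
PV of perpetuity: 182352.94118 / (1+0.102)^2 = 150158.38319
Total PV = 5538.84869 + 150158.38319 = 155697.23187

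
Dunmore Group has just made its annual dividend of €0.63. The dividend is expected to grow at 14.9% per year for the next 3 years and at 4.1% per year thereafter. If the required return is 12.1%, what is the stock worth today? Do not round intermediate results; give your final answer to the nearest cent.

€10.81

D_1 = 0.72387
D_2 = 0.83173
D_3 = 0.95565
Terminal value at year 3: TV = D_3×(1+g_2)/(r−g_2) = 0.99484/0.08 = 12.43545
P_0 = D_1/(1+r)^1 + D_2/(1+r)^2 + D_3/(1+r)^3 + TV/(1+r)^3
    = 0.64574 + 0.66186 + 0.67840 + 8.82764 = 10.81364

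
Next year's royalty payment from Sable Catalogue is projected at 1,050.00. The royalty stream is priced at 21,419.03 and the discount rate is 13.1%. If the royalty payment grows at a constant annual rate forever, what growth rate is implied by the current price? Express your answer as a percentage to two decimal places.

8.20%

P = D₁/(r−g) ⇒ g = r − D₁/P = 0.131 − 1,050.00/21,419.03 = 0.081978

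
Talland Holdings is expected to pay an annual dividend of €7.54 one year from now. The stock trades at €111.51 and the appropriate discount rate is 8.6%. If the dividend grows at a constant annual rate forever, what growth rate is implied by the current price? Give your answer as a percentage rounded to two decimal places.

1.84%

P = D₁/(r−g) ⇒ g = r − D₁/P = 0.086 − €7.54/€111.51 = 0.018383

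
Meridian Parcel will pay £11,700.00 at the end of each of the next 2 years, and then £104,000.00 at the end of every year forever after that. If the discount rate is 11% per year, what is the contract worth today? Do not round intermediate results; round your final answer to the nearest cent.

PV of 2-year annuity: £11,700.00 × [1 − (1+0.11)^−2] / 0.11 = 20036.52301
Perpetuity value at year 2: £104,000.00 / 0.11 = 945454.54545
PV of perpetuity: 945454.54545 / (1+0.11)^2 = 767352.11870
Total PV = 20036.52301 + 767352.11870 = 787388.64171

£787388.64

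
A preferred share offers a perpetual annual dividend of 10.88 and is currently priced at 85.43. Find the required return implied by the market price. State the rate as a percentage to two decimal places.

P = C/r ⇒ r = C/P = 10.88/85.43 = 0.127356

12.74%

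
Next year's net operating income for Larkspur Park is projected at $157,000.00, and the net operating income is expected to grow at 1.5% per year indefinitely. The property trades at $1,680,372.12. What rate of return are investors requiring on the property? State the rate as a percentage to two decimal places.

10.84%

P = D₁/(r − g) ⇒ r = D₁/P + g = $157,000.0000/$1,680,372.12 + 0.015 = 0.093432 + 0.015 = 0.108432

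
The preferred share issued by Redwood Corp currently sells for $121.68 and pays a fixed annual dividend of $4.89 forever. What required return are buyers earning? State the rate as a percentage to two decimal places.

4.02%

P = C/r ⇒ r = C/P = $4.89/$121.68 = 0.040187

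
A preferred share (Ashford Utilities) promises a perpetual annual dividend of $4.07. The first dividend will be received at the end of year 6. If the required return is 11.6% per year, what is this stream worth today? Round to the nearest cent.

Value at end of year 5: C / r = $4.07 / 0.116 = $35.0862
Discount to today: PV = $35.0862 / (1 + 0.116)^5 = $35.0862 / 1.731095 = $20.27

$20.27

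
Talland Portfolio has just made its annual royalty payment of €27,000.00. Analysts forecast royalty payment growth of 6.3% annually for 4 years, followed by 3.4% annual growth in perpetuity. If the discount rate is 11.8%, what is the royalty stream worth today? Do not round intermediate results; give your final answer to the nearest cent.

€366980.58

D_1 = 28701.00000
D_2 = 30509.16300
D_3 = 32431.24027
D_4 = 34474.40841
Terminal value at year 4: TV = D_4×(1+g_2)/(r−g_2) = 35646.53829/0.084 = 424363.55109
P_0 = D_1/(1+r)^1 + D_2/(1+r)^2 + D_3/(1+r)^3 + D_4/(1+r)^4 + TV/(1+r)^4
    = 25671.73524 + 24408.81446 + 23208.02305 + 22066.30456 + 271625.70138 = 366980.57869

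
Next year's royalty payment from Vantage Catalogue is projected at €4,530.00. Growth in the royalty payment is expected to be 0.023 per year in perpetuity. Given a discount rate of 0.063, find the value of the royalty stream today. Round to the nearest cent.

Growing perpetuity: P = D₁ / (r − g) = €4,530.0000 / (0.063 − 0.023) = €113,250.00

€113250.00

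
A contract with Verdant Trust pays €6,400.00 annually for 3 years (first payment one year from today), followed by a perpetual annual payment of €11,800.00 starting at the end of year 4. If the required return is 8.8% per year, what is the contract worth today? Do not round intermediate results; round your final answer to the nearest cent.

€120373.05

PV of 3-year annuity: €6,400.00 × [1 − (1+0.088)^−3] / 0.088 = 16258.20527
Perpetuity value at year 3: €11,800.00 / 0.088 = 134090.90909
PV of perpetuity: 134090.90909 / (1+0.088)^3 = 104114.84312
Total PV = 16258.20527 + 104114.84312 = 120373.04839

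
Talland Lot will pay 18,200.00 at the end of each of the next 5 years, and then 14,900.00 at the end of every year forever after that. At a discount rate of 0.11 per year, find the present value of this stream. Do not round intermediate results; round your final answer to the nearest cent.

147651.01

PV of 5-year annuity: 18,200.00 × [1 − (1+0.11)^−5] / 0.11 = 67265.32572
Perpetuity value at year 5: 14,900.00 / 0.11 = 135454.54545
PV of perpetuity: 135454.54545 / (1+0.11)^5 = 80385.67989
Total PV = 67265.32572 + 80385.67989 = 147651.00561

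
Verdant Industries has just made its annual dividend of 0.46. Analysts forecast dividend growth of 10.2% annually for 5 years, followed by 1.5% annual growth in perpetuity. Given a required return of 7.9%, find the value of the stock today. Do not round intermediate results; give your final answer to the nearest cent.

10.56

D_1 = 0.50692
D_2 = 0.55863
D_3 = 0.61561
D_4 = 0.67840
D_5 = 0.74759
Terminal value at year 5: TV = D_5×(1+g_2)/(r−g_2) = 0.75881/0.064 = 11.85637
P_0 = D_1/(1+r)^1 + D_2/(1+r)^2 + D_3/(1+r)^3 + D_4/(1+r)^4 + D_5/(1+r)^5 + TV/(1+r)^5
    = 0.46981 + 0.47982 + 0.49005 + 0.50049 + 0.51116 + 8.10671 = 10.55804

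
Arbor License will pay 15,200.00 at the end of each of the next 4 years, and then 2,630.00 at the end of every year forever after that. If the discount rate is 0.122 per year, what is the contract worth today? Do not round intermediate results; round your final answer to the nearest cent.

59576.59

PV of 4-year annuity: 15,200.00 × [1 − (1+0.122)^−4] / 0.122 = 45973.91294
Perpetuity value at year 4: 2,630.00 / 0.122 = 21557.37705
PV of perpetuity: 21557.37705 / (1+0.122)^4 = 13602.68027
Total PV = 45973.91294 + 13602.68027 = 59576.59321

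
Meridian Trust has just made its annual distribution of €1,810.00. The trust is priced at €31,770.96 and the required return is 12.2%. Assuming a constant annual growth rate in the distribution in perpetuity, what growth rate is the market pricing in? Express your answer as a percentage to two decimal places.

P = D₀(1+g)/(r−g) ⇒ P(r−g) = D₀(1+g) ⇒ g(P+D₀) = P·r − D₀
g = (P·r − D₀)/(P + D₀) = (€31,770.96×0.122 − €1,810.00) / (€31,770.96 + €1,810.00) = 0.061525

6.15%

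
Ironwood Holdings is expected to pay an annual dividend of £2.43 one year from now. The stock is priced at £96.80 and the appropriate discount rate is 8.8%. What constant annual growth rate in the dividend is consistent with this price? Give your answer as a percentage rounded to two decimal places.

P = D₁/(r−g) ⇒ g = r − D₁/P = 0.088 − £2.43/£96.80 = 0.062897

6.29%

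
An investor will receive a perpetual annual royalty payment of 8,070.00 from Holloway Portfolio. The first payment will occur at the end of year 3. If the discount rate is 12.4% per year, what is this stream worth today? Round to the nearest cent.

Value at end of year 2: C / r = 8,070.00 / 0.124 = 65,080.6452
Discount to today: PV = 65,080.6452 / (1 + 0.124)^2 = 65,080.6452 / 1.263376 = 51,513.28

51513.28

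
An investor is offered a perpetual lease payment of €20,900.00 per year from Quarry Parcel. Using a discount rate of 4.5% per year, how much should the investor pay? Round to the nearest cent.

€464444.44

Level perpetuity: PV = C / r = €20,900.00 / 0.045 = €464,444.44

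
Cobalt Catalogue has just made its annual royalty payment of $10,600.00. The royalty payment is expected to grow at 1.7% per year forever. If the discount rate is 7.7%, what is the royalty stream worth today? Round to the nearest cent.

$179670.00

D₁ = D₀ × (1 + g) = $10,600.00 × 1.017 = $10,780.2000
Growing perpetuity: P = D₁ / (r − g) = $10,780.2000 / (0.077 − 0.017) = $179,670.00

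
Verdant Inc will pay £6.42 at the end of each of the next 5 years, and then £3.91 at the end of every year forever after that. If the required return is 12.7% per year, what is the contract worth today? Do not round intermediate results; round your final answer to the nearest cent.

PV of 5-year annuity: £6.42 × [1 − (1+0.127)^−5] / 0.127 = 22.74690
Perpetuity value at year 5: £3.91 / 0.127 = 30.78740
PV of perpetuity: 30.78740 / (1+0.127)^5 = 16.93376
Total PV = 22.74690 + 16.93376 = 39.68066

£39.68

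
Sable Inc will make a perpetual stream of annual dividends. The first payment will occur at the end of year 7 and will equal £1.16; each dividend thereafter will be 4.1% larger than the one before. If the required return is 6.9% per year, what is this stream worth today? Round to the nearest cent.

£27.76

Value at end of year 6: C₁ / (r − g) = £1.16 / (0.069 − 0.041) = £41.4286
Discount to today: PV = £41.4286 / (1 + 0.069)^6 = £41.4286 / 1.492335 = £27.76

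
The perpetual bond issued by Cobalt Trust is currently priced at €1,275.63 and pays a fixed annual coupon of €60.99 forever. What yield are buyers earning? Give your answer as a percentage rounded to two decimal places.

P = C/r ⇒ r = C/P = €60.99/€1,275.63 = 0.047812

4.78%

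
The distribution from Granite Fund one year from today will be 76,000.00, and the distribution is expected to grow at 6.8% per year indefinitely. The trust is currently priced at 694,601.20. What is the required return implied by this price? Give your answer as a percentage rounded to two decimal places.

P = D₁/(r − g) ⇒ r = D₁/P + g = 76,000.0000/694,601.20 + 0.068 = 0.109415 + 0.068 = 0.177415

17.74%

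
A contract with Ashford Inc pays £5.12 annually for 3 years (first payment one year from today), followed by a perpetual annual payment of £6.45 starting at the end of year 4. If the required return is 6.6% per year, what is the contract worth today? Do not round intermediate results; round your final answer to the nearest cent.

PV of 3-year annuity: £5.12 × [1 − (1+0.066)^−3] / 0.066 = 13.53530
Perpetuity value at year 3: £6.45 / 0.066 = 97.72727
PV of perpetuity: 97.72727 / (1+0.066)^3 = 80.67596
Total PV = 13.53530 + 80.67596 = 94.21127

£94.21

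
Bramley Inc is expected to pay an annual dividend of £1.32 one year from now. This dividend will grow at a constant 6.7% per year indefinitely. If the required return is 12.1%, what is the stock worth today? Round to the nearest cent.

Growing perpetuity: P = D₁ / (r − g) = £1.3200 / (0.121 − 0.067) = £24.44

£24.44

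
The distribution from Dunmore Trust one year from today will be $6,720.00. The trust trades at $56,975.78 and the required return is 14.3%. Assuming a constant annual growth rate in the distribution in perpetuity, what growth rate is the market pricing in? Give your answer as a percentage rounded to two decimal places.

2.51%

P = D₁/(r−g) ⇒ g = r − D₁/P = 0.143 − $6,720.00/$56,975.78 = 0.025055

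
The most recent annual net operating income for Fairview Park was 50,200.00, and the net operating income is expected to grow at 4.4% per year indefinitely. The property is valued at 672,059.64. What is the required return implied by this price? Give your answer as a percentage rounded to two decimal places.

D₁ = 50,200.00 × 1.044 = 52,408.8000
P = D₁/(r − g) ⇒ r = D₁/P + g = 52,408.8000/672,059.64 + 0.044 = 0.077982 + 0.044 = 0.121982

12.20%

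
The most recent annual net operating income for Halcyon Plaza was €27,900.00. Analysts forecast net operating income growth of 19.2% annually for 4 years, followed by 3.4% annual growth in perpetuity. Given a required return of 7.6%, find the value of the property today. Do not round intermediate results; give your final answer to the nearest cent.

D_1 = 33256.80000
D_2 = 39642.10560
D_3 = 47253.38988
D_4 = 56326.04073
Terminal value at year 4: TV = D_4×(1+g_2)/(r−g_2) = 58241.12612/0.042 = 1386693.47895
P_0 = D_1/(1+r)^1 + D_2/(1+r)^2 + D_3/(1+r)^3 + D_4/(1+r)^4 + TV/(1+r)^4
    = 30907.80669 + 34239.87507 + 37931.16272 + 42020.39587 + 1034502.12698 = 1179601.36733

€1179601.37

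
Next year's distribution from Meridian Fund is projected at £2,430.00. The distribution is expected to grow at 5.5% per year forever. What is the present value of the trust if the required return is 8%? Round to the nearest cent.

£97200.00

Growing perpetuity: P = D₁ / (r − g) = £2,430.0000 / (0.08 − 0.055) = £97,200.00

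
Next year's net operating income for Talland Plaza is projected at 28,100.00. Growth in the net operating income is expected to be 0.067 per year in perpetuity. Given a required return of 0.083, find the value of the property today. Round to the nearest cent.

Growing perpetuity: P = D₁ / (r − g) = 28,100.0000 / (0.083 − 0.067) = 1,756,250.00

1756250.00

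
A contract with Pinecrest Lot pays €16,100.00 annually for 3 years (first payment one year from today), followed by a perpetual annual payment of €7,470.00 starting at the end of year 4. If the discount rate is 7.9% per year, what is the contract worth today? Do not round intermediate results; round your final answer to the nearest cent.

PV of 3-year annuity: €16,100.00 × [1 − (1+0.079)^−3] / 0.079 = 41566.24217
Perpetuity value at year 3: €7,470.00 / 0.079 = 94556.96203
PV of perpetuity: 94556.96203 / (1+0.079)^3 = 75271.25836
Total PV = 41566.24217 + 75271.25836 = 116837.50053

€116837.50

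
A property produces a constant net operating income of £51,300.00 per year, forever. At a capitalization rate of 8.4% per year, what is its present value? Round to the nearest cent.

£610714.29

Level perpetuity: PV = C / r = £51,300.00 / 0.084 = £610,714.29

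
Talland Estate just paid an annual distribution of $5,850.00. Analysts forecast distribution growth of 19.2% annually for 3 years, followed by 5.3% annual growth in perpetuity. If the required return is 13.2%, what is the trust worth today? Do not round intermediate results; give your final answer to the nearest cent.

D_1 = 6973.20000
D_2 = 8312.05440
D_3 = 9907.96884
Terminal value at year 3: TV = D_3×(1+g_2)/(r−g_2) = 10433.09119/0.079 = 132064.44549
P_0 = D_1/(1+r)^1 + D_2/(1+r)^2 + D_3/(1+r)^3 + TV/(1+r)^3
    = 6160.07067 + 6486.57618 + 6830.38764 + 91043.01503 = 110520.04953

$110520.05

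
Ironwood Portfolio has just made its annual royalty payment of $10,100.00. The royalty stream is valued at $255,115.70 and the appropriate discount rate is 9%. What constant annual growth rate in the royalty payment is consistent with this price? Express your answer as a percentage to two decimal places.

4.85%

P = D₀(1+g)/(r−g) ⇒ P(r−g) = D₀(1+g) ⇒ g(P+D₀) = P·r − D₀
g = (P·r − D₀)/(P + D₀) = ($255,115.70×0.09 − $10,100.00) / ($255,115.70 + $10,100.00) = 0.048490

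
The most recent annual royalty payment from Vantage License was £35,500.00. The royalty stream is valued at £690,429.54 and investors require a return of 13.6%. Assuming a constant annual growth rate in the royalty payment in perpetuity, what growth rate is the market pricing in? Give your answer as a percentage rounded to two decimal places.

8.04%

P = D₀(1+g)/(r−g) ⇒ P(r−g) = D₀(1+g) ⇒ g(P+D₀) = P·r − D₀
g = (P·r − D₀)/(P + D₀) = (£690,429.54×0.136 − £35,500.00) / (£690,429.54 + £35,500.00) = 0.080446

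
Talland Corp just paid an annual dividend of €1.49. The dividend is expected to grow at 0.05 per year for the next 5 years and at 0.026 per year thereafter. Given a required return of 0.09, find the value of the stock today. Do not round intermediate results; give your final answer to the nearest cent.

€26.48

D_1 = 1.56450
D_2 = 1.64272
D_3 = 1.72486
D_4 = 1.81110
D_5 = 1.90166
Terminal value at year 5: TV = D_5×(1+g_2)/(r−g_2) = 1.95110/0.064 = 30.48598
P_0 = D_1/(1+r)^1 + D_2/(1+r)^2 + D_3/(1+r)^3 + D_4/(1+r)^4 + D_5/(1+r)^5 + TV/(1+r)^5
    = 1.43532 + 1.38265 + 1.33191 + 1.28303 + 1.23595 + 19.81379 = 26.48265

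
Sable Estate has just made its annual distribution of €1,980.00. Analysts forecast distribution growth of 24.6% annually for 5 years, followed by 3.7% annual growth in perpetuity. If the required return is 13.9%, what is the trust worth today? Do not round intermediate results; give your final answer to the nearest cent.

D_1 = 2467.08000
D_2 = 3073.98168
D_3 = 3830.18117
D_4 = 4772.40574
D_5 = 5946.41755
Terminal value at year 5: TV = D_5×(1+g_2)/(r−g_2) = 6166.43500/0.102 = 60455.24514
P_0 = D_1/(1+r)^1 + D_2/(1+r)^2 + D_3/(1+r)^3 + D_4/(1+r)^4 + D_5/(1+r)^5 + TV/(1+r)^5
    = 2166.00527 + 2369.48425 + 2592.07847 + 2835.58365 + 3101.96420 + 31536.63605 = 44601.75189

€44601.75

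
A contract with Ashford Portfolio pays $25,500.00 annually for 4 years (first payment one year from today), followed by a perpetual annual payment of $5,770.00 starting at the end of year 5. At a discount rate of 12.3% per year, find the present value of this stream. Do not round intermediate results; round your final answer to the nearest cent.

PV of 4-year annuity: $25,500.00 × [1 − (1+0.123)^−4] / 0.123 = 76965.56992
Perpetuity value at year 4: $5,770.00 / 0.123 = 46910.56911
PV of perpetuity: 46910.56911 / (1+0.123)^4 = 29495.22250
Total PV = 76965.56992 + 29495.22250 = 106460.79242

$106460.79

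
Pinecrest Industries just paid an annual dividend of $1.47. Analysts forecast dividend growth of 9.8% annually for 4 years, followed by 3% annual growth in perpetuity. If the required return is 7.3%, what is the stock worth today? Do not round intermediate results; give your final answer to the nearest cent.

$44.84

D_1 = 1.61406
D_2 = 1.77224
D_3 = 1.94592
D_4 = 2.13662
Terminal value at year 4: TV = D_4×(1+g_2)/(r−g_2) = 2.20072/0.043 = 51.17943
P_0 = D_1/(1+r)^1 + D_2/(1+r)^2 + D_3/(1+r)^3 + D_4/(1+r)^4 + TV/(1+r)^4
    = 1.50425 + 1.53930 + 1.57516 + 1.61186 + 38.60971 = 44.84028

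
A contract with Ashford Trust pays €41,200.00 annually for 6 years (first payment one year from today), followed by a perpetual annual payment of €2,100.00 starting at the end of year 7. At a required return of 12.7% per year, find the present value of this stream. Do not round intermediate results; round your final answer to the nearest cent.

€174154.24

PV of 6-year annuity: €41,200.00 × [1 − (1+0.127)^−6] / 0.127 = 166084.26577
Perpetuity value at year 6: €2,100.00 / 0.127 = 16535.43307
PV of perpetuity: 16535.43307 / (1+0.127)^6 = 8069.97292
Total PV = 166084.26577 + 8069.97292 = 174154.23870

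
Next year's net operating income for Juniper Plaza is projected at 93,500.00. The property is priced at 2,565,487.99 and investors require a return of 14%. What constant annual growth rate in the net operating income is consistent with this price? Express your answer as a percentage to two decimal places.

10.36%

P = D₁/(r−g) ⇒ g = r − D₁/P = 0.14 − 93,500.00/2,565,487.99 = 0.103555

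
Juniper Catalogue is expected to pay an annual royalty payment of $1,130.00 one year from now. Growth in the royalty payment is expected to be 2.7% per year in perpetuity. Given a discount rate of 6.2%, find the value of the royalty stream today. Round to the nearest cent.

Growing perpetuity: P = D₁ / (r − g) = $1,130.0000 / (0.062 − 0.027) = $32,285.71

$32285.71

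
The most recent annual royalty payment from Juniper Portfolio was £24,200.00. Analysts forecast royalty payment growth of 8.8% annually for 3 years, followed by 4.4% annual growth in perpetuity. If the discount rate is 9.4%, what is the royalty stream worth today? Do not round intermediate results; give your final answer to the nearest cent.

D_1 = 26329.60000
D_2 = 28646.60480
D_3 = 31167.50602
Terminal value at year 3: TV = D_3×(1+g_2)/(r−g_2) = 32538.87629/0.05 = 650777.52575
P_0 = D_1/(1+r)^1 + D_2/(1+r)^2 + D_3/(1+r)^3 + TV/(1+r)^3
    = 24067.27605 + 23935.28002 + 23804.00792 + 497027.68535 = 568834.24934

£568834.25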